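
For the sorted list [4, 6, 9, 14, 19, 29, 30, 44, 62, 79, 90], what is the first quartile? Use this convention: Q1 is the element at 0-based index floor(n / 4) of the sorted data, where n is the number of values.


The list has n = 11 elements.
Q1 index = floor(11 / 4) = floor(2.75) = 2
Counting from index 0 in the sorted data, the element at index 2 is 9.
Final answer: 9


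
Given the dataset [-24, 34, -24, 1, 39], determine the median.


First, sort the list: [-24, -24, 1, 34, 39]
The list has 5 elements (odd count).
The middle index is 2 (0-based), and the element there is 1.
Final answer: 1


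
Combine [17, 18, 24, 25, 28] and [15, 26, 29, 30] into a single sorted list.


List A: [17, 18, 24, 25, 28]
List B: [15, 26, 29, 30]
Repeatedly compare the front elements and take the smaller:
  17 vs 15 -> take 15
  17 vs 26 -> take 17
  18 vs 26 -> take 18
  24 vs 26 -> take 24
  25 vs 26 -> take 25
  28 vs 26 -> take 26
  28 vs 29 -> take 28
  A is exhausted; append the rest of B: [29, 30]
Final answer: [15, 17, 18, 24, 25, 26, 28, 29, 30]


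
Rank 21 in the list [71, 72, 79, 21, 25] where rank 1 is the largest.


Sort descending: [79, 72, 71, 25, 21]
Find 21 in the sorted list.
21 is at position 5.
Final answer: 5


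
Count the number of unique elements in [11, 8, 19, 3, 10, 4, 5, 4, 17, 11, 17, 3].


List all unique values:
Distinct values: [3, 4, 5, 8, 10, 11, 17, 19]
Count = 8
Final answer: 8


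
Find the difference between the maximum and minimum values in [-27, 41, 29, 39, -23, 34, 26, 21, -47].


Maximum value: 41
Minimum value: -47
Range = 41 - (-47) = 88
Final answer: 88


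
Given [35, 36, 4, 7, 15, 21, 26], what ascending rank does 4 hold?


Sort ascending: [4, 7, 15, 21, 26, 35, 36]
Find 4 in the sorted list.
4 is at position 1 (1-indexed).
Final answer: 1


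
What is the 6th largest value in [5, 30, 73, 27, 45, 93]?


Sort descending: [93, 73, 45, 30, 27, 5]
The 6th element (1-indexed) is at index 5.
Value = 5
Final answer: 5


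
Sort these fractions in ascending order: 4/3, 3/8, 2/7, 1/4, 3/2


Convert to decimal for comparison:
  4/3 = 1.3333
  3/8 = 0.375
  2/7 = 0.2857
  1/4 = 0.25
  3/2 = 1.5
Decimals in increasing order: 0.25 < 0.2857 < 0.375 < 1.3333 < 1.5
Writing each back as its fraction gives the sorted order.
Final answer: 1/4, 2/7, 3/8, 4/3, 3/2


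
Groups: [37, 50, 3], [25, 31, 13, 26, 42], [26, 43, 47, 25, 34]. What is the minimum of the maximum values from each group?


Find max of each group:
  Group 1: [37, 50, 3] -> max = 50
  Group 2: [25, 31, 13, 26, 42] -> max = 42
  Group 3: [26, 43, 47, 25, 34] -> max = 47
Maxes: [50, 42, 47]
Minimum of maxes = 42
Final answer: 42


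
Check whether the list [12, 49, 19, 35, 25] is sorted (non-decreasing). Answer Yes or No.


Check consecutive pairs:
  12 <= 49? True
  49 <= 19? False
  19 <= 35? True
  35 <= 25? False
2 consecutive pair(s) are out of order, so the list is not sorted.
Final answer: No


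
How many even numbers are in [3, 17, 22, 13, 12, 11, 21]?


Check each element:
  3 is odd
  17 is odd
  22 is even
  13 is odd
  12 is even
  11 is odd
  21 is odd
Evens: [22, 12]
Count of evens = 2
Final answer: 2


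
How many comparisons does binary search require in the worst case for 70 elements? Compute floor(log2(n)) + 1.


Binary search halves the search space each step.
Maximum comparisons = floor(log2(70)) + 1
log2(70) = 6.1293
floor(log2(70)) = 6, so 6 + 1 = 7
Final answer: 7


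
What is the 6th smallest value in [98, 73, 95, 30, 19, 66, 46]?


Sort ascending: [19, 30, 46, 66, 73, 95, 98]
The 6th element (1-indexed) is at index 5.
Value = 95
Final answer: 95


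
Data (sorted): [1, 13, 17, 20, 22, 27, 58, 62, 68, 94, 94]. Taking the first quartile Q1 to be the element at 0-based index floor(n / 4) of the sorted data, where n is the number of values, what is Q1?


The list has n = 11 elements.
Q1 index = floor(11 / 4) = floor(2.75) = 2
Counting from index 0 in the sorted data, the element at index 2 is 17.
Final answer: 17


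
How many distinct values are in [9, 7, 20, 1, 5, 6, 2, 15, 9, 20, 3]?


List all unique values:
Distinct values: [1, 2, 3, 5, 6, 7, 9, 15, 20]
Count = 9
Final answer: 9


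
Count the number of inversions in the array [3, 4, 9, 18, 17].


For each element, count the later elements that are smaller than it:
  3 (index 0): smaller elements after it = [] -> 0
  4 (index 1): smaller elements after it = [] -> 0
  9 (index 2): smaller elements after it = [] -> 0
  18 (index 3): smaller elements after it = [17] -> 1
Total inversions = 0 + 0 + 0 + 1 = 1
Final answer: 1


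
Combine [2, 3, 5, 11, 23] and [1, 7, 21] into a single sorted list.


List A: [2, 3, 5, 11, 23]
List B: [1, 7, 21]
Repeatedly compare the front elements and take the smaller:
  2 vs 1 -> take 1
  2 vs 7 -> take 2
  3 vs 7 -> take 3
  5 vs 7 -> take 5
  11 vs 7 -> take 7
  11 vs 21 -> take 11
  23 vs 21 -> take 21
  B is exhausted; append the rest of A: [23]
Final answer: [1, 2, 3, 5, 7, 11, 21, 23]


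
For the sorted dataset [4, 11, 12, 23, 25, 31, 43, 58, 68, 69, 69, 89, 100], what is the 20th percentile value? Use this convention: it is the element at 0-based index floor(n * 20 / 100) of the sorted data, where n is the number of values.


The dataset has n = 13 elements.
Index = floor(13 * 20 / 100) = floor(260 / 100) = floor(2.6) = 2
Counting from index 0 in the sorted data, the element at index 2 is 12.
Final answer: 12


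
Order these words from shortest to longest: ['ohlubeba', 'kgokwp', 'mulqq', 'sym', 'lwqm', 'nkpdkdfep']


Compute lengths:
  'ohlubeba' has length 8
  'kgokwp' has length 6
  'mulqq' has length 5
  'sym' has length 3
  'lwqm' has length 4
  'nkpdkdfep' has length 9
Lengths in increasing order: 3 < 4 < 5 < 6 < 8 < 9
Listing the words in that order gives the answer.
Final answer: ['sym', 'lwqm', 'mulqq', 'kgokwp', 'ohlubeba', 'nkpdkdfep']


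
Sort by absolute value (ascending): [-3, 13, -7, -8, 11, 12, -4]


Compute absolute values:
  |-3| = 3
  |13| = 13
  |-7| = 7
  |-8| = 8
  |11| = 11
  |12| = 12
  |-4| = 4
Absolute values in increasing order: 3 < 4 < 7 < 8 < 11 < 12 < 13
Listing the original numbers in that order gives the answer.
Final answer: [-3, -4, -7, -8, 11, 12, 13]


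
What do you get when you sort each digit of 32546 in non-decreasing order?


The number 32546 has digits: 3, 2, 5, 4, 6
Sorted: 2, 3, 4, 5, 6
Joining the sorted digits gives the result.
Final answer: 23456


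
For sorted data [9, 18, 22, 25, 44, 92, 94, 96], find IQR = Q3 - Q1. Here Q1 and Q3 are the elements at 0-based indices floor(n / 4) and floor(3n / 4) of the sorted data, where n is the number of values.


The data has n = 8 elements.
Q1 index = floor(8 / 4) = floor(2) = 2; Q3 index = floor(3 * 8 / 4) = floor(6) = 6
Q1 = element at index 2 = 22
Q3 = element at index 6 = 94
IQR = 94 - 22 = 72
Final answer: 72


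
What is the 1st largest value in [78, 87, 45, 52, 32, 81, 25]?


Sort descending: [87, 81, 78, 52, 45, 32, 25]
The 1st element (1-indexed) is at index 0.
Value = 87
Final answer: 87


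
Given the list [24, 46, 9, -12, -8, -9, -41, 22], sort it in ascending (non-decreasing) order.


Original list: [24, 46, 9, -12, -8, -9, -41, 22]
Repeatedly take the smallest remaining element:
  Remaining [24, 46, 9, -12, -8, -9, -41, 22] -> smallest is -41
  Remaining [24, 46, 9, -12, -8, -9, 22] -> smallest is -12
  Remaining [24, 46, 9, -8, -9, 22] -> smallest is -9
  Remaining [24, 46, 9, -8, 22] -> smallest is -8
  Remaining [24, 46, 9, 22] -> smallest is 9
  Remaining [24, 46, 22] -> smallest is 22
  Remaining [24, 46] -> smallest is 24
  Remaining [46] -> smallest is 46
Collecting the picks in order gives the sorted list.
Final answer: [-41, -12, -9, -8, 9, 22, 24, 46]


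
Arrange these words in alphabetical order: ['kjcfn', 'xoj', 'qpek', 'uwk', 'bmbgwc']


Compare strings character by character (the first differing letter decides):
  'bmbgwc' < 'kjcfn' since 'b' < 'k' at position 1
  'kjcfn' < 'qpek' since 'k' < 'q' at position 1
  'qpek' < 'uwk' since 'q' < 'u' at position 1
  'uwk' < 'xoj' since 'u' < 'x' at position 1
Chaining these comparisons gives the alphabetical order.
Final answer: ['bmbgwc', 'kjcfn', 'qpek', 'uwk', 'xoj']


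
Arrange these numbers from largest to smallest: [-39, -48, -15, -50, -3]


Original list: [-39, -48, -15, -50, -3]
Repeatedly take the largest remaining element:
  Remaining [-39, -48, -15, -50, -3] -> largest is -3
  Remaining [-39, -48, -15, -50] -> largest is -15
  Remaining [-39, -48, -50] -> largest is -39
  Remaining [-48, -50] -> largest is -48
  Remaining [-50] -> largest is -50
Collecting the picks in order gives the descending list.
Final answer: [-3, -15, -39, -48, -50]


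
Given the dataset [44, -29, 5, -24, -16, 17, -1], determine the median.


First, sort the list: [-29, -24, -16, -1, 5, 17, 44]
The list has 7 elements (odd count).
The middle index is 3 (0-based), and the element there is -1.
Final answer: -1


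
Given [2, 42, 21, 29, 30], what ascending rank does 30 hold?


Sort ascending: [2, 21, 29, 30, 42]
Find 30 in the sorted list.
30 is at position 4 (1-indexed).
Final answer: 4


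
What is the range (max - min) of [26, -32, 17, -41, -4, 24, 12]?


Maximum value: 26
Minimum value: -41
Range = 26 - (-41) = 67
Final answer: 67


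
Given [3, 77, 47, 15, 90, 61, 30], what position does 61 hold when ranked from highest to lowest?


Sort descending: [90, 77, 61, 47, 30, 15, 3]
Find 61 in the sorted list.
61 is at position 3.
Final answer: 3


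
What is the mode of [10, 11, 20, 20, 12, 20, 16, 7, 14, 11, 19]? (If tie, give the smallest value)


Count the frequency of each value:
  7 appears 1 time(s)
  10 appears 1 time(s)
  11 appears 2 time(s)
  12 appears 1 time(s)
  14 appears 1 time(s)
  16 appears 1 time(s)
  19 appears 1 time(s)
  20 appears 3 time(s)
Maximum frequency is 3.
Only 20 reaches that frequency, so it is the mode.
Final answer: 20


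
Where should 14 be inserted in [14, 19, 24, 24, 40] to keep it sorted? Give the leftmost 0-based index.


List is sorted: [14, 19, 24, 24, 40]
We need the leftmost position where 14 can be inserted, i.e. the first index whose element is >= 14 (or the end of the list if none is).
Binary search with low=0, high=5 (0-based indices):
  low=0, high=5, mid=2: a[2]=24 >= 14, so high = 2
  low=0, high=2, mid=1: a[1]=19 >= 14, so high = 1
  low=0, high=1, mid=0: a[0]=14 >= 14, so high = 0
Now low = high = 0, so the insertion index is 0.
Final answer: 0


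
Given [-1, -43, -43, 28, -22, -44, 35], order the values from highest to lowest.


Original list: [-1, -43, -43, 28, -22, -44, 35]
Repeatedly take the largest remaining element:
  Remaining [-1, -43, -43, 28, -22, -44, 35] -> largest is 35
  Remaining [-1, -43, -43, 28, -22, -44] -> largest is 28
  Remaining [-1, -43, -43, -22, -44] -> largest is -1
  Remaining [-43, -43, -22, -44] -> largest is -22
  Remaining [-43, -43, -44] -> largest is -43
  Remaining [-43, -44] -> largest is -43
  Remaining [-44] -> largest is -44
Collecting the picks in order gives the descending list.
Final answer: [35, 28, -1, -22, -43, -43, -44]


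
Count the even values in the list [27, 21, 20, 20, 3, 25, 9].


Check each element:
  27 is odd
  21 is odd
  20 is even
  20 is even
  3 is odd
  25 is odd
  9 is odd
Evens: [20, 20]
Count of evens = 2
Final answer: 2


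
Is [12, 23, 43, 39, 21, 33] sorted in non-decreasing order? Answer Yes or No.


Check consecutive pairs:
  12 <= 23? True
  23 <= 43? True
  43 <= 39? False
  39 <= 21? False
  21 <= 33? True
2 consecutive pair(s) are out of order, so the list is not sorted.
Final answer: No


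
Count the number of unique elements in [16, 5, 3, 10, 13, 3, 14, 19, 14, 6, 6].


List all unique values:
Distinct values: [3, 5, 6, 10, 13, 14, 16, 19]
Count = 8
Final answer: 8


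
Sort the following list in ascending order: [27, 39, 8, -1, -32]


Original list: [27, 39, 8, -1, -32]
Repeatedly take the smallest remaining element:
  Remaining [27, 39, 8, -1, -32] -> smallest is -32
  Remaining [27, 39, 8, -1] -> smallest is -1
  Remaining [27, 39, 8] -> smallest is 8
  Remaining [27, 39] -> smallest is 27
  Remaining [39] -> smallest is 39
Collecting the picks in order gives the sorted list.
Final answer: [-32, -1, 8, 27, 39]


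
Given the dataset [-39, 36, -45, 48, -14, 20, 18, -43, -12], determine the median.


First, sort the list: [-45, -43, -39, -14, -12, 18, 20, 36, 48]
The list has 9 elements (odd count).
The middle index is 4 (0-based), and the element there is -12.
Final answer: -12


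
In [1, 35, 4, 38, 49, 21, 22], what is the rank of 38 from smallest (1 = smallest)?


Sort ascending: [1, 4, 21, 22, 35, 38, 49]
Find 38 in the sorted list.
38 is at position 6 (1-indexed).
Final answer: 6


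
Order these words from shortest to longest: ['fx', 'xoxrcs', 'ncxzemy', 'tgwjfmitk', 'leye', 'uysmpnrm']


Compute lengths:
  'fx' has length 2
  'xoxrcs' has length 6
  'ncxzemy' has length 7
  'tgwjfmitk' has length 9
  'leye' has length 4
  'uysmpnrm' has length 8
Lengths in increasing order: 2 < 4 < 6 < 7 < 8 < 9
Listing the words in that order gives the answer.
Final answer: ['fx', 'leye', 'xoxrcs', 'ncxzemy', 'uysmpnrm', 'tgwjfmitk']


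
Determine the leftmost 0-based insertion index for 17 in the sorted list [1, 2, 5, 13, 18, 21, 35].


List is sorted: [1, 2, 5, 13, 18, 21, 35]
We need the leftmost position where 17 can be inserted, i.e. the first index whose element is >= 17 (or the end of the list if none is).
Binary search with low=0, high=7 (0-based indices):
  low=0, high=7, mid=3: a[3]=13 < 17, so low = 4
  low=4, high=7, mid=5: a[5]=21 >= 17, so high = 5
  low=4, high=5, mid=4: a[4]=18 >= 17, so high = 4
Now low = high = 4, so the insertion index is 4.
Final answer: 4


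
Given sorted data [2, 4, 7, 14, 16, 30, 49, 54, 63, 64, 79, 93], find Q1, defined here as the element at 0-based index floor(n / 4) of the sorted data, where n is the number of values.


The list has n = 12 elements.
Q1 index = floor(12 / 4) = floor(3) = 3
Counting from index 0 in the sorted data, the element at index 3 is 14.
Final answer: 14


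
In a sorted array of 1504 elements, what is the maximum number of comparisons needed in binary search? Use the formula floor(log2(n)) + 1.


Binary search halves the search space each step.
Maximum comparisons = floor(log2(1504)) + 1
log2(1504) = 10.5546
floor(log2(1504)) = 10, so 10 + 1 = 11
Final answer: 11


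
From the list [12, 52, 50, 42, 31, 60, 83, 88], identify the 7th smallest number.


Sort ascending: [12, 31, 42, 50, 52, 60, 83, 88]
The 7th element (1-indexed) is at index 6.
Value = 83
Final answer: 83


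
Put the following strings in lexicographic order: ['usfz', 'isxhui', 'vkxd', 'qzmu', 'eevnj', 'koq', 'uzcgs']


Compare strings character by character (the first differing letter decides):
  'eevnj' < 'isxhui' since 'e' < 'i' at position 1
  'isxhui' < 'koq' since 'i' < 'k' at position 1
  'koq' < 'qzmu' since 'k' < 'q' at position 1
  'qzmu' < 'usfz' since 'q' < 'u' at position 1
  'usfz' < 'uzcgs' since 's' < 'z' at position 2
  'uzcgs' < 'vkxd' since 'u' < 'v' at position 1
Chaining these comparisons gives the alphabetical order.
Final answer: ['eevnj', 'isxhui', 'koq', 'qzmu', 'usfz', 'uzcgs', 'vkxd']


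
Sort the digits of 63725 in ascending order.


The number 63725 has digits: 6, 3, 7, 2, 5
Sorted: 2, 3, 5, 6, 7
Joining the sorted digits gives the result.
Final answer: 23567


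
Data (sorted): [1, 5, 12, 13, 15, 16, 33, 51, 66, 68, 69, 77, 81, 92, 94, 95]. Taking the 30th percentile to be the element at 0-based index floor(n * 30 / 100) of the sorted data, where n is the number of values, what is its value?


The dataset has n = 16 elements.
Index = floor(16 * 30 / 100) = floor(480 / 100) = floor(4.8) = 4
Counting from index 0 in the sorted data, the element at index 4 is 15.
Final answer: 15


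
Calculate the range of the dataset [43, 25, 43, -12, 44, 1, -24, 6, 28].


Maximum value: 44
Minimum value: -24
Range = 44 - (-24) = 68
Final answer: 68


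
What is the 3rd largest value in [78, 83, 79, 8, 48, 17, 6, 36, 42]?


Sort descending: [83, 79, 78, 48, 42, 36, 17, 8, 6]
The 3rd element (1-indexed) is at index 2.
Value = 78
Final answer: 78


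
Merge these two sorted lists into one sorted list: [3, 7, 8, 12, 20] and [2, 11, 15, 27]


List A: [3, 7, 8, 12, 20]
List B: [2, 11, 15, 27]
Repeatedly compare the front elements and take the smaller:
  3 vs 2 -> take 2
  3 vs 11 -> take 3
  7 vs 11 -> take 7
  8 vs 11 -> take 8
  12 vs 11 -> take 11
  12 vs 15 -> take 12
  20 vs 15 -> take 15
  20 vs 27 -> take 20
  A is exhausted; append the rest of B: [27]
Final answer: [2, 3, 7, 8, 11, 12, 15, 20, 27]


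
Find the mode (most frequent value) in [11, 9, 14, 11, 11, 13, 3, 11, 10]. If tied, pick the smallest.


Count the frequency of each value:
  3 appears 1 time(s)
  9 appears 1 time(s)
  10 appears 1 time(s)
  11 appears 4 time(s)
  13 appears 1 time(s)
  14 appears 1 time(s)
Maximum frequency is 4.
Only 11 reaches that frequency, so it is the mode.
Final answer: 11


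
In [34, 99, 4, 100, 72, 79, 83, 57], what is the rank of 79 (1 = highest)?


Sort descending: [100, 99, 83, 79, 72, 57, 34, 4]
Find 79 in the sorted list.
79 is at position 4.
Final answer: 4


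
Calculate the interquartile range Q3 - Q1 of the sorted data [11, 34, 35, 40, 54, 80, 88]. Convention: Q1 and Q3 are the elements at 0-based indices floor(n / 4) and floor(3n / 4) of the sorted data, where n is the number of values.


The data has n = 7 elements.
Q1 index = floor(7 / 4) = floor(1.75) = 1; Q3 index = floor(3 * 7 / 4) = floor(5.25) = 5
Q1 = element at index 1 = 34
Q3 = element at index 5 = 80
IQR = 80 - 34 = 46
Final answer: 46


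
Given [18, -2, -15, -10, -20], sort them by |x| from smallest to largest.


Compute absolute values:
  |18| = 18
  |-2| = 2
  |-15| = 15
  |-10| = 10
  |-20| = 20
Absolute values in increasing order: 2 < 10 < 15 < 18 < 20
Listing the original numbers in that order gives the answer.
Final answer: [-2, -10, -15, 18, -20]


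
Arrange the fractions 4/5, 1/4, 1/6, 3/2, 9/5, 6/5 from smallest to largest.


Convert to decimal for comparison:
  4/5 = 0.8
  1/4 = 0.25
  1/6 = 0.1667
  3/2 = 1.5
  9/5 = 1.8
  6/5 = 1.2
Decimals in increasing order: 0.1667 < 0.25 < 0.8 < 1.2 < 1.5 < 1.8
Writing each back as its fraction gives the sorted order.
Final answer: 1/6, 1/4, 4/5, 6/5, 3/2, 9/5


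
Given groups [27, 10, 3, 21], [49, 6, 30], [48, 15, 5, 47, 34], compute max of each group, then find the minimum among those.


Find max of each group:
  Group 1: [27, 10, 3, 21] -> max = 27
  Group 2: [49, 6, 30] -> max = 49
  Group 3: [48, 15, 5, 47, 34] -> max = 48
Maxes: [27, 49, 48]
Minimum of maxes = 27
Final answer: 27


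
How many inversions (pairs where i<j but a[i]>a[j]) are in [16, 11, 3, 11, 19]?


For each element, count the later elements that are smaller than it:
  16 (index 0): smaller elements after it = [11, 3, 11] -> 3
  11 (index 1): smaller elements after it = [3] -> 1
  3 (index 2): smaller elements after it = [] -> 0
  11 (index 3): smaller elements after it = [] -> 0
Total inversions = 3 + 1 + 0 + 0 = 4
Final answer: 4


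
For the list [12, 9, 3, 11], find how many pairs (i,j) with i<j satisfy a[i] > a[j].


For each element, count the later elements that are smaller than it:
  12 (index 0): smaller elements after it = [9, 3, 11] -> 3
  9 (index 1): smaller elements after it = [3] -> 1
  3 (index 2): smaller elements after it = [] -> 0
Total inversions = 3 + 1 + 0 = 4
Final answer: 4


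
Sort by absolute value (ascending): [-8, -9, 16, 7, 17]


Compute absolute values:
  |-8| = 8
  |-9| = 9
  |16| = 16
  |7| = 7
  |17| = 17
Absolute values in increasing order: 7 < 8 < 9 < 16 < 17
Listing the original numbers in that order gives the answer.
Final answer: [7, -8, -9, 16, 17]


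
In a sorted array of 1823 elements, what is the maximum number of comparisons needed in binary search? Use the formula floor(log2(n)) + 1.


Binary search halves the search space each step.
Maximum comparisons = floor(log2(1823)) + 1
log2(1823) = 10.8321
floor(log2(1823)) = 10, so 10 + 1 = 11
Final answer: 11


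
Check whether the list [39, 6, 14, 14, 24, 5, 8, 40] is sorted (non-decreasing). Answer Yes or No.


Check consecutive pairs:
  39 <= 6? False
  6 <= 14? True
  14 <= 14? True
  14 <= 24? True
  24 <= 5? False
  5 <= 8? True
  8 <= 40? True
2 consecutive pair(s) are out of order, so the list is not sorted.
Final answer: No


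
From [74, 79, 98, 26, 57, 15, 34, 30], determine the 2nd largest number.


Sort descending: [98, 79, 74, 57, 34, 30, 26, 15]
The 2nd element (1-indexed) is at index 1.
Value = 79
Final answer: 79


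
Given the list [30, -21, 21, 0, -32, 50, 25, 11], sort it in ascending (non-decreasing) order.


Original list: [30, -21, 21, 0, -32, 50, 25, 11]
Repeatedly take the smallest remaining element:
  Remaining [30, -21, 21, 0, -32, 50, 25, 11] -> smallest is -32
  Remaining [30, -21, 21, 0, 50, 25, 11] -> smallest is -21
  Remaining [30, 21, 0, 50, 25, 11] -> smallest is 0
  Remaining [30, 21, 50, 25, 11] -> smallest is 11
  Remaining [30, 21, 50, 25] -> smallest is 21
  Remaining [30, 50, 25] -> smallest is 25
  Remaining [30, 50] -> smallest is 30
  Remaining [50] -> smallest is 50
Collecting the picks in order gives the sorted list.
Final answer: [-32, -21, 0, 11, 21, 25, 30, 50]


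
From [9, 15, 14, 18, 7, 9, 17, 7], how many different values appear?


List all unique values:
Distinct values: [7, 9, 14, 15, 17, 18]
Count = 6
Final answer: 6


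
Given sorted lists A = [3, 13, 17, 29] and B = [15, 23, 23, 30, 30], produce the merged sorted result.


List A: [3, 13, 17, 29]
List B: [15, 23, 23, 30, 30]
Repeatedly compare the front elements and take the smaller:
  3 vs 15 -> take 3
  13 vs 15 -> take 13
  17 vs 15 -> take 15
  17 vs 23 -> take 17
  29 vs 23 -> take 23
  29 vs 23 -> take 23
  29 vs 30 -> take 29
  A is exhausted; append the rest of B: [30, 30]
Final answer: [3, 13, 15, 17, 23, 23, 29, 30, 30]


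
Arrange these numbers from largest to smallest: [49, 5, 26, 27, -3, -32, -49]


Original list: [49, 5, 26, 27, -3, -32, -49]
Repeatedly take the largest remaining element:
  Remaining [49, 5, 26, 27, -3, -32, -49] -> largest is 49
  Remaining [5, 26, 27, -3, -32, -49] -> largest is 27
  Remaining [5, 26, -3, -32, -49] -> largest is 26
  Remaining [5, -3, -32, -49] -> largest is 5
  Remaining [-3, -32, -49] -> largest is -3
  Remaining [-32, -49] -> largest is -32
  Remaining [-49] -> largest is -49
Collecting the picks in order gives the descending list.
Final answer: [49, 27, 26, 5, -3, -32, -49]


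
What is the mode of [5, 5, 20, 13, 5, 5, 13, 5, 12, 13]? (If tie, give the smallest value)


Count the frequency of each value:
  5 appears 5 time(s)
  12 appears 1 time(s)
  13 appears 3 time(s)
  20 appears 1 time(s)
Maximum frequency is 5.
Only 5 reaches that frequency, so it is the mode.
Final answer: 5


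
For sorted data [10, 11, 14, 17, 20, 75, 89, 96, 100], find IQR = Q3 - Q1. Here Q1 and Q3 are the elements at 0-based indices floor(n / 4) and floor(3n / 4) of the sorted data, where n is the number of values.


The data has n = 9 elements.
Q1 index = floor(9 / 4) = floor(2.25) = 2; Q3 index = floor(3 * 9 / 4) = floor(6.75) = 6
Q1 = element at index 2 = 14
Q3 = element at index 6 = 89
IQR = 89 - 14 = 75
Final answer: 75


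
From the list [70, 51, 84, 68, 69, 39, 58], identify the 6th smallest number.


Sort ascending: [39, 51, 58, 68, 69, 70, 84]
The 6th element (1-indexed) is at index 5.
Value = 70
Final answer: 70


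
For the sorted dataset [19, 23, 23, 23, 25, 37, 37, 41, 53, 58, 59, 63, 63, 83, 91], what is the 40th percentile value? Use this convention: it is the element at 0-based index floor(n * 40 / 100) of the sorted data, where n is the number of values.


The dataset has n = 15 elements.
Index = floor(15 * 40 / 100) = floor(600 / 100) = floor(6) = 6
Counting from index 0 in the sorted data, the element at index 6 is 37.
Final answer: 37


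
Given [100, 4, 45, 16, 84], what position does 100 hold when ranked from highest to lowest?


Sort descending: [100, 84, 45, 16, 4]
Find 100 in the sorted list.
100 is at position 1.
Final answer: 1


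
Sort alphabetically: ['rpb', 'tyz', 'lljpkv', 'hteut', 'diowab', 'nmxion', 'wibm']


Compare strings character by character (the first differing letter decides):
  'diowab' < 'hteut' since 'd' < 'h' at position 1
  'hteut' < 'lljpkv' since 'h' < 'l' at position 1
  'lljpkv' < 'nmxion' since 'l' < 'n' at position 1
  'nmxion' < 'rpb' since 'n' < 'r' at position 1
  'rpb' < 'tyz' since 'r' < 't' at position 1
  'tyz' < 'wibm' since 't' < 'w' at position 1
Chaining these comparisons gives the alphabetical order.
Final answer: ['diowab', 'hteut', 'lljpkv', 'nmxion', 'rpb', 'tyz', 'wibm']


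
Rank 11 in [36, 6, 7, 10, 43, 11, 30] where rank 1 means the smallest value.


Sort ascending: [6, 7, 10, 11, 30, 36, 43]
Find 11 in the sorted list.
11 is at position 4 (1-indexed).
Final answer: 4


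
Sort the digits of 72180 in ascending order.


The number 72180 has digits: 7, 2, 1, 8, 0
Sorted: 0, 1, 2, 7, 8
Joining the sorted digits gives the result.
Final answer: 01278


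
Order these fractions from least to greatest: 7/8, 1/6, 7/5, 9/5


Convert to decimal for comparison:
  7/8 = 0.875
  1/6 = 0.1667
  7/5 = 1.4
  9/5 = 1.8
Decimals in increasing order: 0.1667 < 0.875 < 1.4 < 1.8
Writing each back as its fraction gives the sorted order.
Final answer: 1/6, 7/8, 7/5, 9/5


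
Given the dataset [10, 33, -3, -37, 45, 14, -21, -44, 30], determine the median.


First, sort the list: [-44, -37, -21, -3, 10, 14, 30, 33, 45]
The list has 9 elements (odd count).
The middle index is 4 (0-based), and the element there is 10.
Final answer: 10


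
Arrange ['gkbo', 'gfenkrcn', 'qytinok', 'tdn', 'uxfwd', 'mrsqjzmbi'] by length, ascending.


Compute lengths:
  'gkbo' has length 4
  'gfenkrcn' has length 8
  'qytinok' has length 7
  'tdn' has length 3
  'uxfwd' has length 5
  'mrsqjzmbi' has length 9
Lengths in increasing order: 3 < 4 < 5 < 7 < 8 < 9
Listing the words in that order gives the answer.
Final answer: ['tdn', 'gkbo', 'uxfwd', 'qytinok', 'gfenkrcn', 'mrsqjzmbi']


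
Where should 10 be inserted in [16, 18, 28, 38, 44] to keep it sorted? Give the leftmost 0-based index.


List is sorted: [16, 18, 28, 38, 44]
We need the leftmost position where 10 can be inserted, i.e. the first index whose element is >= 10 (or the end of the list if none is).
Binary search with low=0, high=5 (0-based indices):
  low=0, high=5, mid=2: a[2]=28 >= 10, so high = 2
  low=0, high=2, mid=1: a[1]=18 >= 10, so high = 1
  low=0, high=1, mid=0: a[0]=16 >= 10, so high = 0
Now low = high = 0, so the insertion index is 0.
Final answer: 0


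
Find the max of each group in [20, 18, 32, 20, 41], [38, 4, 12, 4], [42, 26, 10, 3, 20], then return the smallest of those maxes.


Find max of each group:
  Group 1: [20, 18, 32, 20, 41] -> max = 41
  Group 2: [38, 4, 12, 4] -> max = 38
  Group 3: [42, 26, 10, 3, 20] -> max = 42
Maxes: [41, 38, 42]
Minimum of maxes = 38
Final answer: 38


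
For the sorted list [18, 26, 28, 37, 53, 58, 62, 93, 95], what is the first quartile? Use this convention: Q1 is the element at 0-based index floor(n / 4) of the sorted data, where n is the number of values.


The list has n = 9 elements.
Q1 index = floor(9 / 4) = floor(2.25) = 2
Counting from index 0 in the sorted data, the element at index 2 is 28.
Final answer: 28


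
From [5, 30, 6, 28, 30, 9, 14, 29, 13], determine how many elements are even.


Check each element:
  5 is odd
  30 is even
  6 is even
  28 is even
  30 is even
  9 is odd
  14 is even
  29 is odd
  13 is odd
Evens: [30, 6, 28, 30, 14]
Count of evens = 5
Final answer: 5


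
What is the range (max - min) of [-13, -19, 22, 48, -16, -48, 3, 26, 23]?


Maximum value: 48
Minimum value: -48
Range = 48 - (-48) = 96
Final answer: 96


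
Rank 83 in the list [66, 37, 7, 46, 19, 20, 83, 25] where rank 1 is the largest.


Sort descending: [83, 66, 46, 37, 25, 20, 19, 7]
Find 83 in the sorted list.
83 is at position 1.
Final answer: 1


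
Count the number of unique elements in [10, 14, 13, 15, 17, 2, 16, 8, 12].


List all unique values:
Distinct values: [2, 8, 10, 12, 13, 14, 15, 16, 17]
Count = 9
Final answer: 9


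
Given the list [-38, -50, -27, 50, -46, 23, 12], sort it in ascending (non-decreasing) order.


Original list: [-38, -50, -27, 50, -46, 23, 12]
Repeatedly take the smallest remaining element:
  Remaining [-38, -50, -27, 50, -46, 23, 12] -> smallest is -50
  Remaining [-38, -27, 50, -46, 23, 12] -> smallest is -46
  Remaining [-38, -27, 50, 23, 12] -> smallest is -38
  Remaining [-27, 50, 23, 12] -> smallest is -27
  Remaining [50, 23, 12] -> smallest is 12
  Remaining [50, 23] -> smallest is 23
  Remaining [50] -> smallest is 50
Collecting the picks in order gives the sorted list.
Final answer: [-50, -46, -38, -27, 12, 23, 50]


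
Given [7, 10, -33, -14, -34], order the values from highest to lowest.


Original list: [7, 10, -33, -14, -34]
Repeatedly take the largest remaining element:
  Remaining [7, 10, -33, -14, -34] -> largest is 10
  Remaining [7, -33, -14, -34] -> largest is 7
  Remaining [-33, -14, -34] -> largest is -14
  Remaining [-33, -34] -> largest is -33
  Remaining [-34] -> largest is -34
Collecting the picks in order gives the descending list.
Final answer: [10, 7, -14, -33, -34]


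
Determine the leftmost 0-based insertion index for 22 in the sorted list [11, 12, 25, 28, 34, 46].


List is sorted: [11, 12, 25, 28, 34, 46]
We need the leftmost position where 22 can be inserted, i.e. the first index whose element is >= 22 (or the end of the list if none is).
Binary search with low=0, high=6 (0-based indices):
  low=0, high=6, mid=3: a[3]=28 >= 22, so high = 3
  low=0, high=3, mid=1: a[1]=12 < 22, so low = 2
  low=2, high=3, mid=2: a[2]=25 >= 22, so high = 2
Now low = high = 2, so the insertion index is 2.
Final answer: 2


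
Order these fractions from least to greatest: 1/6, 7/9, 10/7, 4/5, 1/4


Convert to decimal for comparison:
  1/6 = 0.1667
  7/9 = 0.7778
  10/7 = 1.4286
  4/5 = 0.8
  1/4 = 0.25
Decimals in increasing order: 0.1667 < 0.25 < 0.7778 < 0.8 < 1.4286
Writing each back as its fraction gives the sorted order.
Final answer: 1/6, 1/4, 7/9, 4/5, 10/7


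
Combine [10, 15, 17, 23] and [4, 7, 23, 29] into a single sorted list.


List A: [10, 15, 17, 23]
List B: [4, 7, 23, 29]
Repeatedly compare the front elements and take the smaller:
  10 vs 4 -> take 4
  10 vs 7 -> take 7
  10 vs 23 -> take 10
  15 vs 23 -> take 15
  17 vs 23 -> take 17
  23 vs 23 -> take 23
  A is exhausted; append the rest of B: [23, 29]
Final answer: [4, 7, 10, 15, 17, 23, 23, 29]


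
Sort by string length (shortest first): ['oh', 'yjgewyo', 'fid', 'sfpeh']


Compute lengths:
  'oh' has length 2
  'yjgewyo' has length 7
  'fid' has length 3
  'sfpeh' has length 5
Lengths in increasing order: 2 < 3 < 5 < 7
Listing the words in that order gives the answer.
Final answer: ['oh', 'fid', 'sfpeh', 'yjgewyo']


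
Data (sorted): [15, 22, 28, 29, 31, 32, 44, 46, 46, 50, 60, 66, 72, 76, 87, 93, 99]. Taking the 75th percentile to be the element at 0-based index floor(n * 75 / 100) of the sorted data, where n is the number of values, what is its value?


The dataset has n = 17 elements.
Index = floor(17 * 75 / 100) = floor(1275 / 100) = floor(12.75) = 12
Counting from index 0 in the sorted data, the element at index 12 is 72.
Final answer: 72


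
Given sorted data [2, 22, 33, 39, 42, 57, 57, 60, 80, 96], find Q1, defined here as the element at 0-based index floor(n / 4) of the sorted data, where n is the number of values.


The list has n = 10 elements.
Q1 index = floor(10 / 4) = floor(2.5) = 2
Counting from index 0 in the sorted data, the element at index 2 is 33.
Final answer: 33


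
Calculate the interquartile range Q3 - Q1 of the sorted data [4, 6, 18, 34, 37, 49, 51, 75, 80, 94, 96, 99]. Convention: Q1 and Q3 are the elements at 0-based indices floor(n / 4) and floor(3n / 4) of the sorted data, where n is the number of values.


The data has n = 12 elements.
Q1 index = floor(12 / 4) = floor(3) = 3; Q3 index = floor(3 * 12 / 4) = floor(9) = 9
Q1 = element at index 3 = 34
Q3 = element at index 9 = 94
IQR = 94 - 34 = 60
Final answer: 60


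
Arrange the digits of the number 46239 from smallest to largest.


The number 46239 has digits: 4, 6, 2, 3, 9
Sorted: 2, 3, 4, 6, 9
Joining the sorted digits gives the result.
Final answer: 23469


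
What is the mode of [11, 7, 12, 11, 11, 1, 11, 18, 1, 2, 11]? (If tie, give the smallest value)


Count the frequency of each value:
  1 appears 2 time(s)
  2 appears 1 time(s)
  7 appears 1 time(s)
  11 appears 5 time(s)
  12 appears 1 time(s)
  18 appears 1 time(s)
Maximum frequency is 5.
Only 11 reaches that frequency, so it is the mode.
Final answer: 11


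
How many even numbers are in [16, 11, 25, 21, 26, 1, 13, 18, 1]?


Check each element:
  16 is even
  11 is odd
  25 is odd
  21 is odd
  26 is even
  1 is odd
  13 is odd
  18 is even
  1 is odd
Evens: [16, 26, 18]
Count of evens = 3
Final answer: 3


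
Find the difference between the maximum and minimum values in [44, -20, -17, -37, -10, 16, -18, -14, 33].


Maximum value: 44
Minimum value: -37
Range = 44 - (-37) = 81
Final answer: 81


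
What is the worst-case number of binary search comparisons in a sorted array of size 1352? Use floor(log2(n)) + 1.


Binary search halves the search space each step.
Maximum comparisons = floor(log2(1352)) + 1
log2(1352) = 10.4009
floor(log2(1352)) = 10, so 10 + 1 = 11
Final answer: 11


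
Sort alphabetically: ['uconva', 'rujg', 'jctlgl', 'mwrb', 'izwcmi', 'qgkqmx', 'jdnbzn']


Compare strings character by character (the first differing letter decides):
  'izwcmi' < 'jctlgl' since 'i' < 'j' at position 1
  'jctlgl' < 'jdnbzn' since 'c' < 'd' at position 2
  'jdnbzn' < 'mwrb' since 'j' < 'm' at position 1
  'mwrb' < 'qgkqmx' since 'm' < 'q' at position 1
  'qgkqmx' < 'rujg' since 'q' < 'r' at position 1
  'rujg' < 'uconva' since 'r' < 'u' at position 1
Chaining these comparisons gives the alphabetical order.
Final answer: ['izwcmi', 'jctlgl', 'jdnbzn', 'mwrb', 'qgkqmx', 'rujg', 'uconva']


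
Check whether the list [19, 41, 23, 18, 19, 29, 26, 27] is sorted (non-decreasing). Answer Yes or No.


Check consecutive pairs:
  19 <= 41? True
  41 <= 23? False
  23 <= 18? False
  18 <= 19? True
  19 <= 29? True
  29 <= 26? False
  26 <= 27? True
3 consecutive pair(s) are out of order, so the list is not sorted.
Final answer: No


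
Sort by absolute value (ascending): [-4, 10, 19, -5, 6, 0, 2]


Compute absolute values:
  |-4| = 4
  |10| = 10
  |19| = 19
  |-5| = 5
  |6| = 6
  |0| = 0
  |2| = 2
Absolute values in increasing order: 0 < 2 < 4 < 5 < 6 < 10 < 19
Listing the original numbers in that order gives the answer.
Final answer: [0, 2, -4, -5, 6, 10, 19]


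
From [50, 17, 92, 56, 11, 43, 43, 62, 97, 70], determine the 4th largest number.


Sort descending: [97, 92, 70, 62, 56, 50, 43, 43, 17, 11]
The 4th element (1-indexed) is at index 3.
Value = 62
Final answer: 62


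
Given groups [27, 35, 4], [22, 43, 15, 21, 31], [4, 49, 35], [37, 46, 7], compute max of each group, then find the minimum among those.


Find max of each group:
  Group 1: [27, 35, 4] -> max = 35
  Group 2: [22, 43, 15, 21, 31] -> max = 43
  Group 3: [4, 49, 35] -> max = 49
  Group 4: [37, 46, 7] -> max = 46
Maxes: [35, 43, 49, 46]
Minimum of maxes = 35
Final answer: 35


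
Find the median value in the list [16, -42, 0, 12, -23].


First, sort the list: [-42, -23, 0, 12, 16]
The list has 5 elements (odd count).
The middle index is 2 (0-based), and the element there is 0.
Final answer: 0


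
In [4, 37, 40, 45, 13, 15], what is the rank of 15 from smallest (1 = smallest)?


Sort ascending: [4, 13, 15, 37, 40, 45]
Find 15 in the sorted list.
15 is at position 3 (1-indexed).
Final answer: 3


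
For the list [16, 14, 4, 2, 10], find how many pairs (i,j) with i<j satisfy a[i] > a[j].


For each element, count the later elements that are smaller than it:
  16 (index 0): smaller elements after it = [14, 4, 2, 10] -> 4
  14 (index 1): smaller elements after it = [4, 2, 10] -> 3
  4 (index 2): smaller elements after it = [2] -> 1
  2 (index 3): smaller elements after it = [] -> 0
Total inversions = 4 + 3 + 1 + 0 = 8
Final answer: 8


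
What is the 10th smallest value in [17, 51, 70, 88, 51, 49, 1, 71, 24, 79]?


Sort ascending: [1, 17, 24, 49, 51, 51, 70, 71, 79, 88]
The 10th element (1-indexed) is at index 9.
Value = 88
Final answer: 88


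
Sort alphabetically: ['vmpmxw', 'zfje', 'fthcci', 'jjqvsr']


Compare strings character by character (the first differing letter decides):
  'fthcci' < 'jjqvsr' since 'f' < 'j' at position 1
  'jjqvsr' < 'vmpmxw' since 'j' < 'v' at position 1
  'vmpmxw' < 'zfje' since 'v' < 'z' at position 1
Chaining these comparisons gives the alphabetical order.
Final answer: ['fthcci', 'jjqvsr', 'vmpmxw', 'zfje']


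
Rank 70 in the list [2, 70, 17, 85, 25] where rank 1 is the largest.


Sort descending: [85, 70, 25, 17, 2]
Find 70 in the sorted list.
70 is at position 2.
Final answer: 2


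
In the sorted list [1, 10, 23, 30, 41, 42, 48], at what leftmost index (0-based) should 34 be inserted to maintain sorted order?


List is sorted: [1, 10, 23, 30, 41, 42, 48]
We need the leftmost position where 34 can be inserted, i.e. the first index whose element is >= 34 (or the end of the list if none is).
Binary search with low=0, high=7 (0-based indices):
  low=0, high=7, mid=3: a[3]=30 < 34, so low = 4
  low=4, high=7, mid=5: a[5]=42 >= 34, so high = 5
  low=4, high=5, mid=4: a[4]=41 >= 34, so high = 4
Now low = high = 4, so the insertion index is 4.
Final answer: 4


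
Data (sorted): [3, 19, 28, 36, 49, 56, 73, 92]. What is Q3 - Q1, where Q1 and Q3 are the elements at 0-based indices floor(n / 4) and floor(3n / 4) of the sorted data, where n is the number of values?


The data has n = 8 elements.
Q1 index = floor(8 / 4) = floor(2) = 2; Q3 index = floor(3 * 8 / 4) = floor(6) = 6
Q1 = element at index 2 = 28
Q3 = element at index 6 = 73
IQR = 73 - 28 = 45
Final answer: 45


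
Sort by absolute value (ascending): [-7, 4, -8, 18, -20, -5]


Compute absolute values:
  |-7| = 7
  |4| = 4
  |-8| = 8
  |18| = 18
  |-20| = 20
  |-5| = 5
Absolute values in increasing order: 4 < 5 < 7 < 8 < 18 < 20
Listing the original numbers in that order gives the answer.
Final answer: [4, -5, -7, -8, 18, -20]


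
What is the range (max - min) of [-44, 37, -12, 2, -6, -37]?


Maximum value: 37
Minimum value: -44
Range = 37 - (-44) = 81
Final answer: 81


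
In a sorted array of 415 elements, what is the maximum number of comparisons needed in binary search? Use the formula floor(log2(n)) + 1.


Binary search halves the search space each step.
Maximum comparisons = floor(log2(415)) + 1
log2(415) = 8.697
floor(log2(415)) = 8, so 8 + 1 = 9
Final answer: 9


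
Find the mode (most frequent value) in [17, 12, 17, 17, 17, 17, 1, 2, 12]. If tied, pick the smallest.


Count the frequency of each value:
  1 appears 1 time(s)
  2 appears 1 time(s)
  12 appears 2 time(s)
  17 appears 5 time(s)
Maximum frequency is 5.
Only 17 reaches that frequency, so it is the mode.
Final answer: 17


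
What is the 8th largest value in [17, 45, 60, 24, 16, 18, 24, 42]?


Sort descending: [60, 45, 42, 24, 24, 18, 17, 16]
The 8th element (1-indexed) is at index 7.
Value = 16
Final answer: 16


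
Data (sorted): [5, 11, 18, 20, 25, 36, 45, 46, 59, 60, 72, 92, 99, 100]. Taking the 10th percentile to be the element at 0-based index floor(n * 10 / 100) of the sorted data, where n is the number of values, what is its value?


The dataset has n = 14 elements.
Index = floor(14 * 10 / 100) = floor(140 / 100) = floor(1.4) = 1
Counting from index 0 in the sorted data, the element at index 1 is 11.
Final answer: 11
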